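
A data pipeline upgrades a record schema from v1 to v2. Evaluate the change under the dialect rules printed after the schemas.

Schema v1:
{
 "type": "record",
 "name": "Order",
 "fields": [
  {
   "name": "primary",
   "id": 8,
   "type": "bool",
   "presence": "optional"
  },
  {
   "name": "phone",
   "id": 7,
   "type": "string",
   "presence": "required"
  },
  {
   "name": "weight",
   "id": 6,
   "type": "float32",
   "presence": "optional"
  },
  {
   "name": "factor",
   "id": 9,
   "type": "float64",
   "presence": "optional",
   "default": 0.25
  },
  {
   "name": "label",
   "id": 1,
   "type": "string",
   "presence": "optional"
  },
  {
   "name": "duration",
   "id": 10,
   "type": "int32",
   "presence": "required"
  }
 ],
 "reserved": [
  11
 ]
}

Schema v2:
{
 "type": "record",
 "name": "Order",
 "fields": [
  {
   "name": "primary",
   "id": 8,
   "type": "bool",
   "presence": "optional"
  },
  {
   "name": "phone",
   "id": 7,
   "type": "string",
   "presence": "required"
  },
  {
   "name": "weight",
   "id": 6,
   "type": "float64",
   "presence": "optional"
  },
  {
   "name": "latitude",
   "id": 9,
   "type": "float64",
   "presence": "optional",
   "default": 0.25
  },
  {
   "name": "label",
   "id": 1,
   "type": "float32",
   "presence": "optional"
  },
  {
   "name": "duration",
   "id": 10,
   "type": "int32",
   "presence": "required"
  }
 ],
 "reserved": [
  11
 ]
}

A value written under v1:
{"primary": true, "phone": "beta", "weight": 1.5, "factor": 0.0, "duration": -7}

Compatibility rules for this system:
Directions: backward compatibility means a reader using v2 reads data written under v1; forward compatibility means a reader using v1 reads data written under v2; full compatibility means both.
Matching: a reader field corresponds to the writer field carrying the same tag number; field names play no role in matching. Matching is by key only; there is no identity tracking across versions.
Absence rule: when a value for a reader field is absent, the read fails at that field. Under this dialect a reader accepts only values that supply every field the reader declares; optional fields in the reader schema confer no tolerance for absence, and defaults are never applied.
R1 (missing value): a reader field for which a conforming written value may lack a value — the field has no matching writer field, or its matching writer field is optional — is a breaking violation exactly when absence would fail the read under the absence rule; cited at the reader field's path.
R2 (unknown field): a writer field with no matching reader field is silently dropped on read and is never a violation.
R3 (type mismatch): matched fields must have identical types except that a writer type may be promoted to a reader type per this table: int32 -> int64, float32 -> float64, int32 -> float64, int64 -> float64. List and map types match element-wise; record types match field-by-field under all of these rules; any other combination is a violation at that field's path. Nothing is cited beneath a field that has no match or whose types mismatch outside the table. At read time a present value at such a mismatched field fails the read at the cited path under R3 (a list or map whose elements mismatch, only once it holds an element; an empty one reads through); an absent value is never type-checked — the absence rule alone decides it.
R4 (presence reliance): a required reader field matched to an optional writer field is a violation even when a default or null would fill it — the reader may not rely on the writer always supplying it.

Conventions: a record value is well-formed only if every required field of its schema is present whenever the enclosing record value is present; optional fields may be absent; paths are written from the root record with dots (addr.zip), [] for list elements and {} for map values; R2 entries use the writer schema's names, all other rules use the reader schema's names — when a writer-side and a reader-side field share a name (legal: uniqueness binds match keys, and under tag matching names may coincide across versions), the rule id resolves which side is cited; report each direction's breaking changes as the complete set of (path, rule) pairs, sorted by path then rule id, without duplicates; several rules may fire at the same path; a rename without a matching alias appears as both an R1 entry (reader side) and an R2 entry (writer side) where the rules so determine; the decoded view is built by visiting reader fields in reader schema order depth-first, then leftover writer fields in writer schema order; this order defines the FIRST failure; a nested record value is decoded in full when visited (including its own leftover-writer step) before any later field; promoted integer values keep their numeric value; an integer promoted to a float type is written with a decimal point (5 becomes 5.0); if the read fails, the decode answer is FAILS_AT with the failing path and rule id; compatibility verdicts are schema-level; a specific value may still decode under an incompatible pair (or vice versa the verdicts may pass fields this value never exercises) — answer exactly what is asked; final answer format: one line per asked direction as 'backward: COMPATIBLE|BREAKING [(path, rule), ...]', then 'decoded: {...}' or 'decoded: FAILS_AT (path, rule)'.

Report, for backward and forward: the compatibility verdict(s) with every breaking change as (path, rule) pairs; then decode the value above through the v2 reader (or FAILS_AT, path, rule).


each type pair in Order: writer, then reader
backward pass over Order, reader schema v2, writer schema v1:
  writer optional, bool -> bool: reader primary maps from writer primary
  writer required, string -> string: reader phone maps from writer phone
  writer optional, float32 -> float64: reader weight maps from writer weight
  writer optional, float64 -> float64: reader latitude maps from writer factor
  writer optional, string -> float32: reader label maps from writer label
  writer required, int32 -> int32: reader duration maps from writer duration
  breaking: (label, R1)
  breaking: (label, R3)
  breaking: (latitude, R1)
  breaking: (primary, R1)
  breaking: (weight, R1)
  backward on Order therefore BREAKING (5)
forward pass over Order, reader schema v1, writer schema v2:
  writer optional, bool -> bool: reader primary maps from writer primary
  writer required, string -> string: reader phone maps from writer phone
  writer optional, float64 -> float32: reader weight maps from writer weight
  writer optional, float64 -> float64: reader factor maps from writer latitude
  writer optional, float32 -> string: reader label maps from writer label
  writer required, int32 -> int32: reader duration maps from writer duration
  breaking: (factor, R1)
  breaking: (label, R1)
  breaking: (label, R3)
  breaking: (primary, R1)
  breaking: (weight, R1)
  breaking: (weight, R3)
  forward on Order therefore BREAKING (6)
decoding the Order value with the v2 reader:
  primary := true
  phone := "beta"
  weight := 1.5 (float32 -> float64)
  latitude := 0.0 (from writer factor)
  read fails at label under R1 (no fill)
  => FAILS_AT (label, R1)

backward: BREAKING [(label, R1), (label, R3), (latitude, R1), (primary, R1), (weight, R1)]; forward: BREAKING [(factor, R1), (label, R1), (label, R3), (primary, R1), (weight, R1), (weight, R3)]; decoded: FAILS_AT (label, R1)


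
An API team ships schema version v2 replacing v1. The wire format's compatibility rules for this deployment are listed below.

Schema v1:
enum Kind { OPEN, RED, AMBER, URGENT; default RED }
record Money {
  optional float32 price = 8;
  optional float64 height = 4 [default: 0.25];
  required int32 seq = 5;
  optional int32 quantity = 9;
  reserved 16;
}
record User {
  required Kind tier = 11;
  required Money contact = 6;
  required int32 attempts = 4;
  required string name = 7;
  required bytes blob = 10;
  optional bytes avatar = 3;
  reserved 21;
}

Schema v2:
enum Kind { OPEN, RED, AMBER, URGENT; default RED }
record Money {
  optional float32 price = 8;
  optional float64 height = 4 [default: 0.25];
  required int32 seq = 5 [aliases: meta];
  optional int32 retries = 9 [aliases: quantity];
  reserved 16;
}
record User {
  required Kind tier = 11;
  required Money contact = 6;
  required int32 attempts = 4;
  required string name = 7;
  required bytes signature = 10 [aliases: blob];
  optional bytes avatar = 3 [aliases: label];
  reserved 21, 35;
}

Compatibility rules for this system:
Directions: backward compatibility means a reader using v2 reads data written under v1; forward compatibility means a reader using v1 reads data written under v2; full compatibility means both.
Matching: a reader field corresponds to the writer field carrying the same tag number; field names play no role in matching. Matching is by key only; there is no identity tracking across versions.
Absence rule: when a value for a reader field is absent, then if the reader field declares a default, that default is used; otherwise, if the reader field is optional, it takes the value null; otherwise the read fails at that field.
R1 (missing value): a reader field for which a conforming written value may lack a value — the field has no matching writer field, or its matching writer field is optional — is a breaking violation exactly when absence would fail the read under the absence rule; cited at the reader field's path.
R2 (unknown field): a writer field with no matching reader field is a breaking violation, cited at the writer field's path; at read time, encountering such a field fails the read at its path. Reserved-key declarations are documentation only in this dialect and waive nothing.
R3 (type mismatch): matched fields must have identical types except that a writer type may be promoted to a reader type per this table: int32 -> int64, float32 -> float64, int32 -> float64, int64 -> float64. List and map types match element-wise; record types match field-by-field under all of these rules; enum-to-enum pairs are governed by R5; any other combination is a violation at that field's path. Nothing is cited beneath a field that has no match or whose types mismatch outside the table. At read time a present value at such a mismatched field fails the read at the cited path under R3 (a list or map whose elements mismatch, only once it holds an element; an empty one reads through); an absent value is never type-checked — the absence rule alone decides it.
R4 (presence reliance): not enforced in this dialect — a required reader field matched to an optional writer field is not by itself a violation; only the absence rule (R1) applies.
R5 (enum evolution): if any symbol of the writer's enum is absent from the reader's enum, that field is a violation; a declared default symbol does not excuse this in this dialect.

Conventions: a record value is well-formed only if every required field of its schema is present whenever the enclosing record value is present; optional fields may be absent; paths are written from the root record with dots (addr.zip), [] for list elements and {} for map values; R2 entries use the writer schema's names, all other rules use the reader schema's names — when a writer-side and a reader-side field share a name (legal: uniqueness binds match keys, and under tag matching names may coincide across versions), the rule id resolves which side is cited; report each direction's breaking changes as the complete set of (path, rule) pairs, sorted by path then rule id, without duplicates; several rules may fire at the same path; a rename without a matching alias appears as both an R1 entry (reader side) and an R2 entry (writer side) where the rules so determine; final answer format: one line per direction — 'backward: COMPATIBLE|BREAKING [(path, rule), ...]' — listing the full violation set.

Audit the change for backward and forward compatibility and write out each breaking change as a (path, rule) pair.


backward: COMPATIBLE []; forward: COMPATIBLE []

arrows below run writer -> reader for User
checking backward for User: reader v2 against writer v1:
  tier: Kind -> Kind, writer required; from tier
  contact: Money -> Money, writer required; from contact
  attempts: int32 -> int32, writer required; from attempts
  name: string -> string, writer required; from name
  signature: bytes -> bytes, writer required; from blob
  avatar: bytes -> bytes, writer optional; from avatar
  contact.price: float32 -> float32, writer optional; from contact.price
  contact.height: float64 -> float64, writer optional; from contact.height
  contact.seq: int32 -> int32, writer required; from contact.seq
  contact.retries: int32 -> int32, writer optional; from contact.quantity
  nothing fires on User: backward is COMPATIBLE
checking forward for User: reader v1 against writer v2:
  tier: Kind -> Kind, writer required; from tier
  contact: Money -> Money, writer required; from contact
  attempts: int32 -> int32, writer required; from attempts
  name: string -> string, writer required; from name
  blob: bytes -> bytes, writer required; from signature
  avatar: bytes -> bytes, writer optional; from avatar
  contact.price: float32 -> float32, writer optional; from contact.price
  contact.height: float64 -> float64, writer optional; from contact.height
  contact.seq: int32 -> int32, writer required; from contact.seq
  contact.quantity: int32 -> int32, writer optional; from contact.retries
  nothing fires on User: forward is COMPATIBLE


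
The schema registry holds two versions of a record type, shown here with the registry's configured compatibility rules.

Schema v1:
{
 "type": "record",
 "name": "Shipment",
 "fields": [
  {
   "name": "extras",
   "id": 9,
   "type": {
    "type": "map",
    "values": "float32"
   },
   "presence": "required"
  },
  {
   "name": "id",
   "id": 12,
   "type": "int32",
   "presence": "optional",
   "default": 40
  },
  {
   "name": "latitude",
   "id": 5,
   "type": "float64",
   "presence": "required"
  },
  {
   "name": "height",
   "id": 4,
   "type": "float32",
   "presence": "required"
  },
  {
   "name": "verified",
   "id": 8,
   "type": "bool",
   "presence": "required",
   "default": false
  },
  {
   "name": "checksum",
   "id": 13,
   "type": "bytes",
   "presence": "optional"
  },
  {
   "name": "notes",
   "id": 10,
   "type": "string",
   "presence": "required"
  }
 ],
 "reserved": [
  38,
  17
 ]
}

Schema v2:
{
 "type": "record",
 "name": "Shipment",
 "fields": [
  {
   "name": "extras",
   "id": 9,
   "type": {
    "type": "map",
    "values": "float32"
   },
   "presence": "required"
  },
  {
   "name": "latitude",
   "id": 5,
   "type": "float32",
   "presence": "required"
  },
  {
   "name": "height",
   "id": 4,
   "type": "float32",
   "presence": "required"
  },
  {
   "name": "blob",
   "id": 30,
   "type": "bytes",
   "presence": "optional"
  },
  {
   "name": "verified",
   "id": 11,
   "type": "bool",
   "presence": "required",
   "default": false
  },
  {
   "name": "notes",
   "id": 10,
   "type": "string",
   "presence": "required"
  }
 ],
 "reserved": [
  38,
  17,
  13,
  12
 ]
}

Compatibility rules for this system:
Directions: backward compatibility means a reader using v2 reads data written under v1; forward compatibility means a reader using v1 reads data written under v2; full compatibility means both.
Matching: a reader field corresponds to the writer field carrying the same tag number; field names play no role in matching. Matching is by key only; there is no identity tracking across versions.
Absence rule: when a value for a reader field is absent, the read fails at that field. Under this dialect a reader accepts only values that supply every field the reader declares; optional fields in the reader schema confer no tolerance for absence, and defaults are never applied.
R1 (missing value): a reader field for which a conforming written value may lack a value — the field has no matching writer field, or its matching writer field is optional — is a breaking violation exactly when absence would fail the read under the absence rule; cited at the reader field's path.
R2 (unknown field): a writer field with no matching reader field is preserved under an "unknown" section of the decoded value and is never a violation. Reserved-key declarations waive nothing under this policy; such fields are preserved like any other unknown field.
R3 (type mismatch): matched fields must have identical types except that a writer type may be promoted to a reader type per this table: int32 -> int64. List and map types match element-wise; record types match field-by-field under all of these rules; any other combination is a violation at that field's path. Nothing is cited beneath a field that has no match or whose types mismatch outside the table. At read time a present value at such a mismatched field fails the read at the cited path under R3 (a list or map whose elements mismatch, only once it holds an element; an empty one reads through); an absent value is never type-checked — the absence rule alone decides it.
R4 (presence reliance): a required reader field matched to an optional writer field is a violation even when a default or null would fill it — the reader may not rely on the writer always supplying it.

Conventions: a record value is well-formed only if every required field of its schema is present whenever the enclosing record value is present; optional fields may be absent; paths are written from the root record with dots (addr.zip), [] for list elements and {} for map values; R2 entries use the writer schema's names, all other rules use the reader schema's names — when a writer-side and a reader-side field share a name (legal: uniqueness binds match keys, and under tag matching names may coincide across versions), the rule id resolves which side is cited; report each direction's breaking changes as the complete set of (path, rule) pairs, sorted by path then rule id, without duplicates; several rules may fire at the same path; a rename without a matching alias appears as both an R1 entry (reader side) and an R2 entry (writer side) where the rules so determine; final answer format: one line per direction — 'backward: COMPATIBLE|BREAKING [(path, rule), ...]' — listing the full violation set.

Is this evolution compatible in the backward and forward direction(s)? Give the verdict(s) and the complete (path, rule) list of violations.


backward: BREAKING [(blob, R1), (latitude, R3), (verified, R1)]; forward: BREAKING [(checksum, R1), (id, R1), (latitude, R3), (verified, R1)]

each type pair in Shipment: writer, then reader
backward on Shipment — v2 reading data written by v1:
  map<string, float32> -> map<string, float32>, writer required: extras aligns to extras
  float64 -> float32, writer required: latitude aligns to latitude
  float32 -> float32, writer required: height aligns to height
  no writer field matches reader blob
  no writer field matches reader verified
  string -> string, writer required: notes aligns to notes
  writer id: unknown to reader
  writer verified: unknown to reader
  writer checksum: unknown to reader
  rule R1 violated at blob
  rule R3 violated at latitude
  rule R1 violated at verified
  => 3 violation(s): backward is BREAKING for Shipment
forward on Shipment — v1 reading data written by v2:
  map<string, float32> -> map<string, float32>, writer required: extras aligns to extras
  no writer field matches reader id
  float32 -> float64, writer required: latitude aligns to latitude
  float32 -> float32, writer required: height aligns to height
  no writer field matches reader verified
  no writer field matches reader checksum
  string -> string, writer required: notes aligns to notes
  writer blob: unknown to reader
  writer verified: unknown to reader
  rule R1 violated at checksum
  rule R1 violated at id
  rule R3 violated at latitude
  rule R1 violated at verified
  => 4 violation(s): forward is BREAKING for Shipment


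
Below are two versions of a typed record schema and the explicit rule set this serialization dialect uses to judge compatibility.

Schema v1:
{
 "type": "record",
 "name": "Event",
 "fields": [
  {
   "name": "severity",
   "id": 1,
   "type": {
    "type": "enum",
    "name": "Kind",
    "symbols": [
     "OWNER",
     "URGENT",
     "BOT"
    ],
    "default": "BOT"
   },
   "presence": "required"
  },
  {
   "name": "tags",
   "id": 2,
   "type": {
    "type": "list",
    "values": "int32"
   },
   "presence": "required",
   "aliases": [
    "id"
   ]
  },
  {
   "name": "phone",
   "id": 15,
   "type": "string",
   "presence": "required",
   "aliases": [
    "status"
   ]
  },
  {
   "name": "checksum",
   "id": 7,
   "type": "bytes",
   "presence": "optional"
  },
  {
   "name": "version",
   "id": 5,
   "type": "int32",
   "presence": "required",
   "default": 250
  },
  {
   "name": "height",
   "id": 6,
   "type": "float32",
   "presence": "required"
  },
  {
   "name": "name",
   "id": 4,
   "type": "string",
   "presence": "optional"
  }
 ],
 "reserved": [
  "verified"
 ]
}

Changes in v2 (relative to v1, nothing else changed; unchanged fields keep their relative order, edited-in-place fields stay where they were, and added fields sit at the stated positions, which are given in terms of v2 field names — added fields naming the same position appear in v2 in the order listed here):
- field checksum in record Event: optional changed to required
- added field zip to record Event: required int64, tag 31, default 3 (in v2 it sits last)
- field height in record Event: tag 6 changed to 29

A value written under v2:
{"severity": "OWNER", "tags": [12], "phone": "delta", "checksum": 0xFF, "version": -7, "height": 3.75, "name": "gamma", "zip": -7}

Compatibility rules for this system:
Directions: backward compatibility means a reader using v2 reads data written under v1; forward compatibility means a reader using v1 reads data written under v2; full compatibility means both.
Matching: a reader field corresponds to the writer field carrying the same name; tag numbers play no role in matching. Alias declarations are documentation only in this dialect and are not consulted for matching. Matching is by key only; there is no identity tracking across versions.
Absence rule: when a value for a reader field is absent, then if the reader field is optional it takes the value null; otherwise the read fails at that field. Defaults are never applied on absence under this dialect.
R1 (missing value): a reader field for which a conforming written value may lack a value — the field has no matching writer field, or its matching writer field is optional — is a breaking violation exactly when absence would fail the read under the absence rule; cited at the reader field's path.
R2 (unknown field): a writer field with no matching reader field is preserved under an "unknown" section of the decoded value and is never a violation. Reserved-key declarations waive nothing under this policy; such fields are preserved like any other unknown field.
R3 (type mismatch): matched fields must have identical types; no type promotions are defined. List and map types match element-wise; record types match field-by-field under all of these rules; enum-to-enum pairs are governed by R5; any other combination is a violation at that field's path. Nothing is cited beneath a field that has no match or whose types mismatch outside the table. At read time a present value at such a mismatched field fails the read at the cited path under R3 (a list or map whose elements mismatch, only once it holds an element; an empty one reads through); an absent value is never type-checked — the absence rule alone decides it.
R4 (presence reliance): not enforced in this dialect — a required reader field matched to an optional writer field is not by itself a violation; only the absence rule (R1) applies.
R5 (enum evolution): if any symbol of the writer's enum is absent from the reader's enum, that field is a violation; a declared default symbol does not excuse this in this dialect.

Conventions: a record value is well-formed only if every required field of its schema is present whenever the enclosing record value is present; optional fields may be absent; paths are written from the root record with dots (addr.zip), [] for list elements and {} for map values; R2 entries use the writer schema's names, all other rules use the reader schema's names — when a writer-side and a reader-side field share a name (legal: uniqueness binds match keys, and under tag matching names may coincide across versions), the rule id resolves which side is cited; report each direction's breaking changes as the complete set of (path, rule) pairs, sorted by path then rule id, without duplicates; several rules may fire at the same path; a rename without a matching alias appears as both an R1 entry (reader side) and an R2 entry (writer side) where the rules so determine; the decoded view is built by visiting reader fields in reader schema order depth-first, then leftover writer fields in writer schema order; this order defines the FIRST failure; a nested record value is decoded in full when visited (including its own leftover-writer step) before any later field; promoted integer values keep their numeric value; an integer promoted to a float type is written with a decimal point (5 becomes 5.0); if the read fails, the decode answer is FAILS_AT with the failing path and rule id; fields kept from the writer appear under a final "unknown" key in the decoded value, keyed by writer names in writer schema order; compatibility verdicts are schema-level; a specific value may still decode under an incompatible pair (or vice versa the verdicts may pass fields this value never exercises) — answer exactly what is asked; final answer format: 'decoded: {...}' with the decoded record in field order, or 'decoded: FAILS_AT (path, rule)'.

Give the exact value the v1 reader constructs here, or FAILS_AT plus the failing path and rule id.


decoded: {"severity": "OWNER", "tags": [12], "phone": "delta", "checksum": 0xFF, "version": -7, "height": 3.75, "name": "gamma", "unknown": {"zip": -7}}

each type pair in Event: writer, then reader
decode (reader v1):
  severity := "OWNER"
  tags := [12]
  phone := "delta"
  checksum := 0xFF
  version := -7
  height := 3.75
  name := "gamma"
  writer zip: kept under "unknown"
  => decoded: {"severity": "OWNER", "tags": [12], "phone": "delta", "checksum": 0xFF, "version": -7, "height": 3.75, "name": "gamma", "unknown": {"zip": -7}}
diffs on Event not affecting the asked answer:
  field checksum in record Event: optional changed to required -> affects the rule determinations only; this particular Event value decodes identically
  field height in record Event: tag 6 changed to 29 -> fires no rule on Event under this dialect and leaves the result unchanged


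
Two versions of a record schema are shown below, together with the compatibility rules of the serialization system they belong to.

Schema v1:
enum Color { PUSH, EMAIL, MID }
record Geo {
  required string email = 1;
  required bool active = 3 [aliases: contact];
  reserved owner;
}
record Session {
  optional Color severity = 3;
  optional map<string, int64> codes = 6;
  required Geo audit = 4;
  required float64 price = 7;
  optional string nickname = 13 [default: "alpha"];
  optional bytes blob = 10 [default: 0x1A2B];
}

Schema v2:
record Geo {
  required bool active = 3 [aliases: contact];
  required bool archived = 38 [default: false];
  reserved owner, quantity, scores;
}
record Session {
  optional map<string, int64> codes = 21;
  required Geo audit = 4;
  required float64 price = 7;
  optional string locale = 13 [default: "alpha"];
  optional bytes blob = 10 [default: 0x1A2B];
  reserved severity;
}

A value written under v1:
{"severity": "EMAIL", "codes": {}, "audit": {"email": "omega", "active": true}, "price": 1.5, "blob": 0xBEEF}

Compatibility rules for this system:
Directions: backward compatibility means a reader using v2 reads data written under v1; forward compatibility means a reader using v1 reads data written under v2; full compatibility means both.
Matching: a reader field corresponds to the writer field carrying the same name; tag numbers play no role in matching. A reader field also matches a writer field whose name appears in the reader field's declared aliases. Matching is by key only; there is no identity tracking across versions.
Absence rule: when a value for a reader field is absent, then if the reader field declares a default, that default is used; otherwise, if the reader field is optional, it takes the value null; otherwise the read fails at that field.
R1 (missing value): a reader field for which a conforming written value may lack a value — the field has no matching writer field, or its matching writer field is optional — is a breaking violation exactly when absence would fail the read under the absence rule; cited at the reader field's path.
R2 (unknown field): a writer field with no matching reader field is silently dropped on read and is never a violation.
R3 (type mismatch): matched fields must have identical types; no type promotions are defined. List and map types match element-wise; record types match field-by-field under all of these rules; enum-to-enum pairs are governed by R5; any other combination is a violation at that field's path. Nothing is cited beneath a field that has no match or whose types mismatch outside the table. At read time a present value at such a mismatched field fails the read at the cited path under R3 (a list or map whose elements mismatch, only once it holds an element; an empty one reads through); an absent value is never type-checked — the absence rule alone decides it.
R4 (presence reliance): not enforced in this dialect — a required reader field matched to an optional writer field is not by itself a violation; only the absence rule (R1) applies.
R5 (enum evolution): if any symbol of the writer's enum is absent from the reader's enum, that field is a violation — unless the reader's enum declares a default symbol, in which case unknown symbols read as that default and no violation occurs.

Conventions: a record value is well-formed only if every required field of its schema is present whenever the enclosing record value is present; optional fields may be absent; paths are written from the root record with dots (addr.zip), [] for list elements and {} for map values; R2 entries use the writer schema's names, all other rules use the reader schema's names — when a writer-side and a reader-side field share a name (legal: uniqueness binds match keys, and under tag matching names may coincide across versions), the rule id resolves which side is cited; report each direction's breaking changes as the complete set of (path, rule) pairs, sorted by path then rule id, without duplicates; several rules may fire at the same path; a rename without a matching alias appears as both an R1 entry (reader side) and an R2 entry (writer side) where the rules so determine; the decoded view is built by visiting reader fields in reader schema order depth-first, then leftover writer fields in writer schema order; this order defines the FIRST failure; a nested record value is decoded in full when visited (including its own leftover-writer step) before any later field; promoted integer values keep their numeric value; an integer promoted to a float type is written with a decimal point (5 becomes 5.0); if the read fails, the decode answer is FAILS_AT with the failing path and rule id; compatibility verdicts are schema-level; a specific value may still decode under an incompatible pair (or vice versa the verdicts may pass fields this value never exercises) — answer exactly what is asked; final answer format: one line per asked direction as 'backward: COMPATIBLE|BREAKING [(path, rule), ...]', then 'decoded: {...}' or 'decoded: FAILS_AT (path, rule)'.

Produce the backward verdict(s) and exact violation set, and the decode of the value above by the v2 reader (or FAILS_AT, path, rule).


the writer's type comes first in each Session pair
checking backward for Session: reader v2 against writer v1:
  codes: map<string, int64> -> map<string, int64>, writer optional; from codes
  audit: Geo -> Geo, writer required; from audit
  price: float64 -> float64, writer required; from price
  locale has no writer counterpart
  blob: bytes -> bytes, writer optional; from blob
  writer severity: unknown to reader
  writer nickname: unknown to reader
  audit.active: bool -> bool, writer required; from audit.active
  audit.archived has no writer counterpart
  writer audit.email: unknown to reader
  nothing fires on Session: backward is COMPATIBLE
decode walk for Session under reader schema v2:
  codes := {}
  audit.active := true
  audit.archived := false (missing; default applied)
  writer audit.email: no reader field; dropped
  price := 1.5
  locale := "alpha" (missing; default applied)
  blob := 0xBEEF
  writer severity: no reader field; dropped
  => decoded: {"codes": {}, "audit": {"active": true, "archived": false}, "price": 1.5, "locale": "alpha", "blob": 0xBEEF}
ruling out the remaining Session differences:
  field codes in record Session: tag 6 changed to 21 -> inert for the asked Session verdict: nothing fires

backward: COMPATIBLE []; decoded: {"codes": {}, "audit": {"active": true, "archived": false}, "price": 1.5, "locale": "alpha", "blob": 0xBEEF}


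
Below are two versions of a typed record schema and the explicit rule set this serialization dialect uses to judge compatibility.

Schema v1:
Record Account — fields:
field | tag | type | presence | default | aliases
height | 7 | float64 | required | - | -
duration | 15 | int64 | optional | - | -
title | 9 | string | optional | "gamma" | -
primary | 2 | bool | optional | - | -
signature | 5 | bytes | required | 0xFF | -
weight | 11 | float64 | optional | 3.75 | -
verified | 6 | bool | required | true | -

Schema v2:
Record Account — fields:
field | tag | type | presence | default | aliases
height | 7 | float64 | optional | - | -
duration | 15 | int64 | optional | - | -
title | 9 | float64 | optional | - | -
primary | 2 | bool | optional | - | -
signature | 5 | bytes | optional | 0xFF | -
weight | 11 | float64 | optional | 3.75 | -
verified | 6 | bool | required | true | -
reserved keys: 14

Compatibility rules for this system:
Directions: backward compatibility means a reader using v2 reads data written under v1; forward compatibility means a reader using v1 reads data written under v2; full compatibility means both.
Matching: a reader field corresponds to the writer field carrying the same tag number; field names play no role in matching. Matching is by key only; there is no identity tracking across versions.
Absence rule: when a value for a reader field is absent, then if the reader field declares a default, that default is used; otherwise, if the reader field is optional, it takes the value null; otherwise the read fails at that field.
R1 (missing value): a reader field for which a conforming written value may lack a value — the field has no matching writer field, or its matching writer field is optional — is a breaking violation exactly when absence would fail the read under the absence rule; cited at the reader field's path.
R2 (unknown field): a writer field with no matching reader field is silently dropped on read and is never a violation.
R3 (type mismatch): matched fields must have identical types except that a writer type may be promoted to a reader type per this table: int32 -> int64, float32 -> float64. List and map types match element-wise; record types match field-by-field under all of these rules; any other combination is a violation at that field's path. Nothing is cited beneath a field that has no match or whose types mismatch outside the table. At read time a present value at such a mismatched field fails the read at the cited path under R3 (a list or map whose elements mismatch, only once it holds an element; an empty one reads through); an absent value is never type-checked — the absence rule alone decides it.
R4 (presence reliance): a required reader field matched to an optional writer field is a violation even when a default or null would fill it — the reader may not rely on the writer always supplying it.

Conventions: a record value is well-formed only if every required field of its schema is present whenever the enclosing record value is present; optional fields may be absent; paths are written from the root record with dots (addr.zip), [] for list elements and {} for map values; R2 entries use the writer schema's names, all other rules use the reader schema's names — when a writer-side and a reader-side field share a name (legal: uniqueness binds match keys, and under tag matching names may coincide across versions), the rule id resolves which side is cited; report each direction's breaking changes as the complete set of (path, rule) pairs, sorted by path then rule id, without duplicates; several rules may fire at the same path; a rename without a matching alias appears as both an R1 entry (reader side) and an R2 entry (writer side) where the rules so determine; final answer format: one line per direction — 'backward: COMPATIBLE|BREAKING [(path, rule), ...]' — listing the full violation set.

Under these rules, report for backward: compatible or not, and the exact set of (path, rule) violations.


each type pair in Account: writer, then reader
checking backward for Account: reader v2 against writer v1:
  height <- height (float64 -> float64, writer required)
  duration <- duration (int64 -> int64, writer optional)
  title <- title (string -> float64, writer optional)
  primary <- primary (bool -> bool, writer optional)
  signature <- signature (bytes -> bytes, writer required)
  weight <- weight (float64 -> float64, writer optional)
  verified <- verified (bool -> bool, writer required)
  rule R3 violated at title
  backward on Account therefore BREAKING (1)
diffs on Account not affecting the asked answer:
  field signature in record Account: required changed to optional -> its effect on Account is confined to the forward direction, not asked
  field height in record Account: required changed to optional -> its effect on Account is confined to the forward direction, not asked

backward: BREAKING [(title, R3)]


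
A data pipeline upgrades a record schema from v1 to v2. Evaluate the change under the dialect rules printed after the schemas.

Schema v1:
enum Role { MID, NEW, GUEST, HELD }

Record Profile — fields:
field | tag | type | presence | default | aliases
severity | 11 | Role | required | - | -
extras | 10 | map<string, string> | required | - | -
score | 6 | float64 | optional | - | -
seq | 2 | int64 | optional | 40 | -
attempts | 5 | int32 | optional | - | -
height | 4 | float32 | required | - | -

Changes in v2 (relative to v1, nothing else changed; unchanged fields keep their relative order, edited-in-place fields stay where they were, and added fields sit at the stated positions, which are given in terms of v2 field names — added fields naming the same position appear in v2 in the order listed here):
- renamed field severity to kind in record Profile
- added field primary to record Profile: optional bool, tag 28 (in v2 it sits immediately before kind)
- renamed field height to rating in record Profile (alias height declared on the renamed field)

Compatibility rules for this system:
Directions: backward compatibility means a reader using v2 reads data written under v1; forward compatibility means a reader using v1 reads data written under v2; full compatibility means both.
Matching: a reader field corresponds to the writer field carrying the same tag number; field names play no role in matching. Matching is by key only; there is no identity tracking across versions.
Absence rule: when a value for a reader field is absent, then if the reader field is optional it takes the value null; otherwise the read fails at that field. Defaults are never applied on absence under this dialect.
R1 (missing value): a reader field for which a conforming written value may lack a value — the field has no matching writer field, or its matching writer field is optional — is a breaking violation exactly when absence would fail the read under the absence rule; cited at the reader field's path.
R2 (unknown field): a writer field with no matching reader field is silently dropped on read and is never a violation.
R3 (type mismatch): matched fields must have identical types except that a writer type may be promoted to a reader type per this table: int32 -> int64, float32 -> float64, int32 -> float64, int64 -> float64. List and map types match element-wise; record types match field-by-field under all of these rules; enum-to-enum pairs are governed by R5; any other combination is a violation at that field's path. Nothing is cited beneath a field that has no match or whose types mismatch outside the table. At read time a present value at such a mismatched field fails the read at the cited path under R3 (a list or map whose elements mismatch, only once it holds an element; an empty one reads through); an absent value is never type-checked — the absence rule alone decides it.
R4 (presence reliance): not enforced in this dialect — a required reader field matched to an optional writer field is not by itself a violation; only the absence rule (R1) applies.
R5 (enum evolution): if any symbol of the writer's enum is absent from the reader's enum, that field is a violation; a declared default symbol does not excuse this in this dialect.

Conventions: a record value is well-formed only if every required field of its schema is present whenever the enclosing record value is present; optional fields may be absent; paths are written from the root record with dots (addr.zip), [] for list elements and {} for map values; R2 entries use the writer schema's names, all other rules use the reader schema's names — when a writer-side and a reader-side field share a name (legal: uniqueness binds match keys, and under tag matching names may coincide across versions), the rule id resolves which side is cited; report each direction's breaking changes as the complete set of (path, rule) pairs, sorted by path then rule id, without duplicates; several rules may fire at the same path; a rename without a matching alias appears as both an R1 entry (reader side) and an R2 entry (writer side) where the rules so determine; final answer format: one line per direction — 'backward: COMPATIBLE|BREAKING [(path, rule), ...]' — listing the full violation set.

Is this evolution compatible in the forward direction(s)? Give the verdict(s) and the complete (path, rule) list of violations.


the writer's type comes first in each Profile pair
checking forward for Profile: reader v1 against writer v2:
  writer required, Role -> Role: reader severity maps from writer kind
  writer required, map<string, string> -> map<string, string>: reader extras maps from writer extras
  writer optional, float64 -> float64: reader score maps from writer score
  writer optional, int64 -> int64: reader seq maps from writer seq
  writer optional, int32 -> int32: reader attempts maps from writer attempts
  writer required, float32 -> float32: reader height maps from writer rating
  writer field primary has no reader counterpart
  => no violations; forward on Profile: COMPATIBLE
remaining Profile differences; none change what is asked:
  renamed field severity to kind in record Profile -> inert for the asked Profile verdict: nothing fires
  added field primary to record Profile: optional bool, tag 28 (in v2 it sits immediately before kind) -> inert for the asked Profile verdict: nothing fires
  renamed field height to rating in record Profile (alias height declared on the renamed field) -> inert for the asked Profile verdict: nothing fires

forward: COMPATIBLE []
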